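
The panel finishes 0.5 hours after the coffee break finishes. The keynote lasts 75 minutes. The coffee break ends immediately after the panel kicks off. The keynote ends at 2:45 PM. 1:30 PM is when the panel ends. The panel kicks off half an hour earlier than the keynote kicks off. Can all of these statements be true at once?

The keynote starts at 2:45 PM − 75 min = 1:30 PM.
The panel starts at 1:30 PM − 30 min = 1:00 PM.
So the coffee break ends at 1:00 PM.
The panel ends at 1:00 PM + 30 min = 1:30 PM.
That matches the stated 1:30 PM, so the schedule is consistent.

Yes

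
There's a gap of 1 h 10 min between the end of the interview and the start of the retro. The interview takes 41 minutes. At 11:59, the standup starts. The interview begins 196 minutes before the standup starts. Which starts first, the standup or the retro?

The interview starts at 11:59 − 196 min = 08:43.
The interview ends at 08:43 + 41 min = 09:24.
The retro starts at 09:24 + 70 min = 10:34.
The standup starts at 11:59 and the retro starts at 10:34, so the retro is first.

the retro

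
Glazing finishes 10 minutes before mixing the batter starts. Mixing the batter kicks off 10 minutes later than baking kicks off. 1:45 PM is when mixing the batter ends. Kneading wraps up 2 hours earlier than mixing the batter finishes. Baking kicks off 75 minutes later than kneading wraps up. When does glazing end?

1:00 PM

Kneading ends at 1:45 PM − 120 min = 11:45 AM.
Baking starts at 11:45 AM + 75 min = 1:00 PM.
Mixing the batter starts at 1:00 PM + 10 min = 1:10 PM.
Glazing ends at 1:10 PM − 10 min = 1:00 PM.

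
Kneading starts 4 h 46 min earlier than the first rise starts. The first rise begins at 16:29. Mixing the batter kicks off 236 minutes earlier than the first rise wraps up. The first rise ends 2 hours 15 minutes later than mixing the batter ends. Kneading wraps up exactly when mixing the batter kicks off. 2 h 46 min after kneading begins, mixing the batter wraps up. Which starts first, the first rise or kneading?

kneading

Kneading starts at 16:29 − 286 min = 11:43.
The first rise starts at 16:29 and kneading starts at 11:43, so kneading is first.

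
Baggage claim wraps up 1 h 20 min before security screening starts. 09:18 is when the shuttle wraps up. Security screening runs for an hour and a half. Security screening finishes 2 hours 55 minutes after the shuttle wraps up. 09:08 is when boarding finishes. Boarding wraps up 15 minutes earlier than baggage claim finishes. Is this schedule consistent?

Yes

Security screening ends at 09:18 + 175 min = 12:13.
Security screening starts at 12:13 − 90 min = 10:43.
Baggage claim ends at 10:43 − 80 min = 09:23.
Boarding ends at 09:23 − 15 min = 09:08.
That matches the stated 09:08, so the schedule is consistent.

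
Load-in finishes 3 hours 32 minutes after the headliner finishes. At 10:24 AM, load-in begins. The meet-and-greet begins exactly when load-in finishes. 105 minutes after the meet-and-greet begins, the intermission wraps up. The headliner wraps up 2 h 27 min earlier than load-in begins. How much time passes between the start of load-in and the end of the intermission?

The headliner ends at 10:24 AM − 147 min = 7:57 AM.
Load-in ends at 7:57 AM + 212 min = 11:29 AM.
So the meet-and-greet starts at 11:29 AM.
The intermission ends at 11:29 AM + 105 min = 1:14 PM.
From 10:24 AM to 1:14 PM is 2 h 50 min.

2 h 50 min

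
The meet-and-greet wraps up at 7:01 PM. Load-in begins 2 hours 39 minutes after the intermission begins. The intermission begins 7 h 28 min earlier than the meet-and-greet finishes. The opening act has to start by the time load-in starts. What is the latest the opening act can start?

The intermission starts at 7:01 PM − 448 min = 11:33 AM.
Load-in starts at 11:33 AM + 159 min = 2:12 PM.
The opening act is bounded by load-in, so the latest it can start is 2:12 PM.

2:12 PM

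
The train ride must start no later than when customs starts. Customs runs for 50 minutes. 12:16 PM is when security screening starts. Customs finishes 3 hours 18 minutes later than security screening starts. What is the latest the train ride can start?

Customs ends at 12:16 PM + 198 min = 3:34 PM.
Customs starts at 3:34 PM − 50 min = 2:44 PM.
The train ride is bounded by customs, so the latest it can start is 2:44 PM.

2:44 PM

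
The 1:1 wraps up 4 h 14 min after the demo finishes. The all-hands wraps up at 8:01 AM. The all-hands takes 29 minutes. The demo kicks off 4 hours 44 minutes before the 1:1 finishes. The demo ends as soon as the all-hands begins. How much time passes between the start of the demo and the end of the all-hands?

The all-hands starts at 8:01 AM − 29 min = 7:32 AM.
So the demo ends at 7:32 AM.
The 1:1 ends at 7:32 AM + 254 min = 11:46 AM.
The demo starts at 11:46 AM − 284 min = 7:02 AM.
From 7:02 AM to 8:01 AM is 59 minutes.

59 minutes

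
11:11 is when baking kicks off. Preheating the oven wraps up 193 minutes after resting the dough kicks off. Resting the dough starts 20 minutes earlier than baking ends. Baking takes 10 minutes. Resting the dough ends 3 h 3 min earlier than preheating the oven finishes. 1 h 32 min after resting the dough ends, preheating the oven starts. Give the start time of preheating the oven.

Baking ends at 11:11 + 10 min = 11:21.
Resting the dough starts at 11:21 − 20 min = 11:01.
Preheating the oven ends at 11:01 + 193 min = 14:14.
Resting the dough ends at 14:14 − 183 min = 11:11.
Preheating the oven starts at 11:11 + 92 min = 12:43.

12:43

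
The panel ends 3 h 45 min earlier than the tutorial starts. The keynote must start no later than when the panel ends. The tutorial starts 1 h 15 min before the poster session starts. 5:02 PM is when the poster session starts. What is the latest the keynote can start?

The tutorial starts at 5:02 PM − 75 min = 3:47 PM.
The panel ends at 3:47 PM − 225 min = 12:02 PM.
The keynote is bounded by the panel, so the latest it can start is 12:02 PM.

12:02 PM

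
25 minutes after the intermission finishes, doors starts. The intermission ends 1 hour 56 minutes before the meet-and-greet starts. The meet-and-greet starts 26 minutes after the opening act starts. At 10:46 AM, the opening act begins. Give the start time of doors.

9:41 AM

The meet-and-greet starts at 10:46 AM + 26 min = 11:12 AM.
The intermission ends at 11:12 AM − 116 min = 9:16 AM.
Doors starts at 9:16 AM + 25 min = 9:41 AM.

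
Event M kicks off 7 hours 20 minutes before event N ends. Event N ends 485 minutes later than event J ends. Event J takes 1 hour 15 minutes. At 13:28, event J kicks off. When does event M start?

15:28

Event J ends at 13:28 + 75 min = 14:43.
Event N ends at 14:43 + 485 min = 22:48.
Event M starts at 22:48 − 440 min = 15:28.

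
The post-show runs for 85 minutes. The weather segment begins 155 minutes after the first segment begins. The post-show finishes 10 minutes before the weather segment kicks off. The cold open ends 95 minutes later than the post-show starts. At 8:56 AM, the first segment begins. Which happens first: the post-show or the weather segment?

the post-show

The weather segment starts at 8:56 AM + 155 min = 11:31 AM.
The post-show ends at 11:31 AM − 10 min = 11:21 AM.
The post-show starts at 11:21 AM − 85 min = 9:56 AM.
The post-show starts at 9:56 AM and the weather segment starts at 11:31 AM, so the post-show is first.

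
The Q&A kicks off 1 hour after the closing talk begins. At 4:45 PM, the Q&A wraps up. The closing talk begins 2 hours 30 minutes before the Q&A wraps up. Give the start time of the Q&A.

The closing talk starts at 4:45 PM − 150 min = 2:15 PM.
The Q&A starts at 2:15 PM + 60 min = 3:15 PM.

3:15 PM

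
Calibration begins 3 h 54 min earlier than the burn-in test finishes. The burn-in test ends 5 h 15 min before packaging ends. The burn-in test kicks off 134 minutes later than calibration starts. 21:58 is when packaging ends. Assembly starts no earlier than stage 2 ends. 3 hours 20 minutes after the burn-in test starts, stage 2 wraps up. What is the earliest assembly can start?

The burn-in test ends at 21:58 − 315 min = 16:43.
Calibration starts at 16:43 − 234 min = 12:49.
The burn-in test starts at 12:49 + 134 min = 15:03.
Stage 2 ends at 15:03 + 200 min = 18:23.
Assembly is bounded by stage 2, so the earliest it can start is 18:23.

18:23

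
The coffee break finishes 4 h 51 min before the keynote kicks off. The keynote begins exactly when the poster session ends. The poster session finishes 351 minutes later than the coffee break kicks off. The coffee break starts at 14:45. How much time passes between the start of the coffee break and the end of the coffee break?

60 minutes

The poster session ends at 14:45 + 351 min = 20:36.
So the keynote starts at 20:36.
The coffee break ends at 20:36 − 291 min = 15:45.
From 14:45 to 15:45 is 60 minutes.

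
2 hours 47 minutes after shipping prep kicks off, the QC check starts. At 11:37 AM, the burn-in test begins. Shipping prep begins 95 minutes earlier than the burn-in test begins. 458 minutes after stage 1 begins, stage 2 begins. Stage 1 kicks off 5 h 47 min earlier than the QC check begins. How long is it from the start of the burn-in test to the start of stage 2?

Shipping prep starts at 11:37 AM − 95 min = 10:02 AM.
The QC check starts at 10:02 AM + 167 min = 12:49 PM.
Stage 1 starts at 12:49 PM − 347 min = 7:02 AM.
Stage 2 starts at 7:02 AM + 458 min = 2:40 PM.
From 11:37 AM to 2:40 PM is 3 h 3 min.

3 h 3 min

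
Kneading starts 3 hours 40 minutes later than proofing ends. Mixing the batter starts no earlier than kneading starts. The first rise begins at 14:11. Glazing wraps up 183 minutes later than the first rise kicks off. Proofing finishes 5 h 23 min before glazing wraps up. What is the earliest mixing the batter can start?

Glazing ends at 14:11 + 183 min = 17:14.
Proofing ends at 17:14 − 323 min = 11:51.
Kneading starts at 11:51 + 220 min = 15:31.
Mixing the batter is bounded by kneading, so the earliest it can start is 15:31.

15:31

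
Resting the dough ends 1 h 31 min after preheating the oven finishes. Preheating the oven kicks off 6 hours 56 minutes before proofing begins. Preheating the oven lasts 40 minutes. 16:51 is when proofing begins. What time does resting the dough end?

12:06

Preheating the oven starts at 16:51 − 416 min = 09:55.
Preheating the oven ends at 09:55 + 40 min = 10:35.
Resting the dough ends at 10:35 + 91 min = 12:06.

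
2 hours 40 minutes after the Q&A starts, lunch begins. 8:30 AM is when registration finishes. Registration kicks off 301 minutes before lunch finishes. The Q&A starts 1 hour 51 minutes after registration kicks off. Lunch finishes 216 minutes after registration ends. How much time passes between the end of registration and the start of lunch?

Lunch ends at 8:30 AM + 216 min = 12:06 PM.
Registration starts at 12:06 PM − 301 min = 7:05 AM.
The Q&A starts at 7:05 AM + 111 min = 8:56 AM.
Lunch starts at 8:56 AM + 160 min = 11:36 AM.
From 8:30 AM to 11:36 AM is 3 hours 6 minutes.

3 hours 6 minutes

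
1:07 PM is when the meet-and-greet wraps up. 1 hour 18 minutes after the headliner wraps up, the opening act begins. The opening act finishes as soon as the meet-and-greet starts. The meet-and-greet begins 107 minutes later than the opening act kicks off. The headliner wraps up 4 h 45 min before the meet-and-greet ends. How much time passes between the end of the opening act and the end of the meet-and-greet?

100 minutes

The headliner ends at 1:07 PM − 285 min = 8:22 AM.
The opening act starts at 8:22 AM + 78 min = 9:40 AM.
The meet-and-greet starts at 9:40 AM + 107 min = 11:27 AM.
So the opening act ends at 11:27 AM.
From 11:27 AM to 1:07 PM is 100 minutes.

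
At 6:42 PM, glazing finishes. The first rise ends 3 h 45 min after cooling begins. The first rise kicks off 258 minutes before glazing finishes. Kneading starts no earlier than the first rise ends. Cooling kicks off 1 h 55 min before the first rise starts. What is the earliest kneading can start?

The first rise starts at 6:42 PM − 258 min = 2:24 PM.
Cooling starts at 2:24 PM − 115 min = 12:29 PM.
The first rise ends at 12:29 PM + 225 min = 4:14 PM.
Kneading is bounded by the first rise, so the earliest it can start is 4:14 PM.

4:14 PM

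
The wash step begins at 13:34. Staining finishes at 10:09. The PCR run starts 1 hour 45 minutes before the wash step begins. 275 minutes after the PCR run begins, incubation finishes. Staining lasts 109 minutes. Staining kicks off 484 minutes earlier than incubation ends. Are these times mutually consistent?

Yes

The PCR run starts at 13:34 − 105 min = 11:49.
Incubation ends at 11:49 + 275 min = 16:24.
Staining starts at 16:24 − 484 min = 08:20.
Staining ends at 08:20 + 109 min = 10:09.
That matches the stated 10:09, so the schedule is consistent.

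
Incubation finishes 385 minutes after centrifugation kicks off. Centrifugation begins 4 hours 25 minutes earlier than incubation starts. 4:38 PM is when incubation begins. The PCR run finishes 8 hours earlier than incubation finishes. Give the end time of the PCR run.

Centrifugation starts at 4:38 PM − 265 min = 12:13 PM.
Incubation ends at 12:13 PM + 385 min = 6:38 PM.
The PCR run ends at 6:38 PM − 480 min = 10:38 AM.

10:38 AM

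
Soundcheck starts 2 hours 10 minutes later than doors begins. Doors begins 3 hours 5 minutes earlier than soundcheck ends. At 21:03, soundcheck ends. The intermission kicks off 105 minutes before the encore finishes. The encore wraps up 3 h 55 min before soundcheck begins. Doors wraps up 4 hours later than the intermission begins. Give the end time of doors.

Doors starts at 21:03 − 185 min = 17:58.
Soundcheck starts at 17:58 + 130 min = 20:08.
The encore ends at 20:08 − 235 min = 16:13.
The intermission starts at 16:13 − 105 min = 14:28.
Doors ends at 14:28 + 240 min = 18:28.

18:28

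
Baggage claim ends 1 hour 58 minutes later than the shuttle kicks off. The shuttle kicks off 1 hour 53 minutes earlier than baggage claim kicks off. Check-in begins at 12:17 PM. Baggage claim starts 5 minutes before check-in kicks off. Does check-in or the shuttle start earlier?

the shuttle

Baggage claim starts at 12:17 PM − 5 min = 12:12 PM.
The shuttle starts at 12:12 PM − 113 min = 10:19 AM.
Check-in starts at 12:17 PM and the shuttle starts at 10:19 AM, so the shuttle is first.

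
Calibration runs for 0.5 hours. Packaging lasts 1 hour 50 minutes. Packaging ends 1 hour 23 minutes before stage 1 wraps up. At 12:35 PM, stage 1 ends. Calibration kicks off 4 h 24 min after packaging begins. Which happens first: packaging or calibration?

packaging

Packaging ends at 12:35 PM − 83 min = 11:12 AM.
Packaging starts at 11:12 AM − 110 min = 9:22 AM.
Calibration starts at 9:22 AM + 264 min = 1:46 PM.
Packaging starts at 9:22 AM and calibration starts at 1:46 PM, so packaging is first.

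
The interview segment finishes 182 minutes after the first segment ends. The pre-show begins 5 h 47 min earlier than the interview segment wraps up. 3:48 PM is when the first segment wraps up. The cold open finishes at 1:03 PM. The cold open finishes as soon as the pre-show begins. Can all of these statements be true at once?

The interview segment ends at 3:48 PM + 182 min = 6:50 PM.
The pre-show starts at 6:50 PM − 347 min = 1:03 PM.
So the cold open ends at 1:03 PM.
That matches the stated 1:03 PM, so the schedule is consistent.

Yes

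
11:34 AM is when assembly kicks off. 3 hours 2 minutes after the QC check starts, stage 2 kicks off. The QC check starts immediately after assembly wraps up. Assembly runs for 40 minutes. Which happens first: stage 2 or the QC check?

the QC check

Assembly ends at 11:34 AM + 40 min = 12:14 PM.
So the QC check starts at 12:14 PM.
Stage 2 starts at 12:14 PM + 182 min = 3:16 PM.
Stage 2 starts at 3:16 PM and the QC check starts at 12:14 PM, so the QC check is first.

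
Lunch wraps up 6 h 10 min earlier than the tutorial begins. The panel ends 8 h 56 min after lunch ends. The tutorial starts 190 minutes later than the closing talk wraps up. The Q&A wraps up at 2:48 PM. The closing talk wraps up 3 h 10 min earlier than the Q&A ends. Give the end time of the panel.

5:34 PM

The closing talk ends at 2:48 PM − 190 min = 11:38 AM.
The tutorial starts at 11:38 AM + 190 min = 2:48 PM.
Lunch ends at 2:48 PM − 370 min = 8:38 AM.
The panel ends at 8:38 AM + 536 min = 5:34 PM.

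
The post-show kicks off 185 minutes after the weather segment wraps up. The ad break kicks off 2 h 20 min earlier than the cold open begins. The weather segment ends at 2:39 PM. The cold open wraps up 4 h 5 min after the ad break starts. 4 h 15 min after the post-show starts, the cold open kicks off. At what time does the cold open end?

11:44 PM

The post-show starts at 2:39 PM + 185 min = 5:44 PM.
The cold open starts at 5:44 PM + 255 min = 9:59 PM.
The ad break starts at 9:59 PM − 140 min = 7:39 PM.
The cold open ends at 7:39 PM + 245 min = 11:44 PM.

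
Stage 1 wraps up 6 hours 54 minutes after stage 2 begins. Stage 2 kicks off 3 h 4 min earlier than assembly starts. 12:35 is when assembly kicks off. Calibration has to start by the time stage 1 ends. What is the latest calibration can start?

Stage 2 starts at 12:35 − 184 min = 09:31.
Stage 1 ends at 09:31 + 414 min = 16:25.
Calibration is bounded by stage 1, so the latest it can start is 16:25.

16:25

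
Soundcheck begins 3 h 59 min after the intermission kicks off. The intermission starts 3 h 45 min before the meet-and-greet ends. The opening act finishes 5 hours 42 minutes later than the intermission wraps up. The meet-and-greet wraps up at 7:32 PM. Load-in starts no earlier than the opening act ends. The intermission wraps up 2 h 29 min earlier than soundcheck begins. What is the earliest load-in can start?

10:59 PM

The intermission starts at 7:32 PM − 225 min = 3:47 PM.
Soundcheck starts at 3:47 PM + 239 min = 7:46 PM.
The intermission ends at 7:46 PM − 149 min = 5:17 PM.
The opening act ends at 5:17 PM + 342 min = 10:59 PM.
Load-in is bounded by the opening act, so the earliest it can start is 10:59 PM.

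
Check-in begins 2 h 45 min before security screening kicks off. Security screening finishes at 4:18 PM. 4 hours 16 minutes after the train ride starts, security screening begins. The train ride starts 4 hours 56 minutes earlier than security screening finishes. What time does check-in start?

12:53 PM

The train ride starts at 4:18 PM − 296 min = 11:22 AM.
Security screening starts at 11:22 AM + 256 min = 3:38 PM.
Check-in starts at 3:38 PM − 165 min = 12:53 PM.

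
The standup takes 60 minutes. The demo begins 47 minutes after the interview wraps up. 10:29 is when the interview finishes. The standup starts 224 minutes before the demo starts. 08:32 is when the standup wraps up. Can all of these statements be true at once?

Yes

The demo starts at 10:29 + 47 min = 11:16.
The standup starts at 11:16 − 224 min = 07:32.
The standup ends at 07:32 + 60 min = 08:32.
That matches the stated 08:32, so the schedule is consistent.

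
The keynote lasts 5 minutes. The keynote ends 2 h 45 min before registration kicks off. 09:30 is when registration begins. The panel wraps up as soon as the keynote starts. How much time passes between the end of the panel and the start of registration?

2 hours 50 minutes

The keynote ends at 09:30 − 165 min = 06:45.
The keynote starts at 06:45 − 5 min = 06:40.
So the panel ends at 06:40.
From 06:40 to 09:30 is 2 hours 50 minutes.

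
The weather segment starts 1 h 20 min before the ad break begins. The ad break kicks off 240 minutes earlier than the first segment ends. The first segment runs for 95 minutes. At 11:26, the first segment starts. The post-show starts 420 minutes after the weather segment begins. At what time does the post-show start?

The first segment ends at 11:26 + 95 min = 13:01.
The ad break starts at 13:01 − 240 min = 09:01.
The weather segment starts at 09:01 − 80 min = 07:41.
The post-show starts at 07:41 + 420 min = 14:41.

14:41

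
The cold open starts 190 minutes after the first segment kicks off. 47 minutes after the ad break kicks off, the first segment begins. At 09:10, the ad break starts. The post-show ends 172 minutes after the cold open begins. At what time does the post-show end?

15:59

The first segment starts at 09:10 + 47 min = 09:57.
The cold open starts at 09:57 + 190 min = 13:07.
The post-show ends at 13:07 + 172 min = 15:59.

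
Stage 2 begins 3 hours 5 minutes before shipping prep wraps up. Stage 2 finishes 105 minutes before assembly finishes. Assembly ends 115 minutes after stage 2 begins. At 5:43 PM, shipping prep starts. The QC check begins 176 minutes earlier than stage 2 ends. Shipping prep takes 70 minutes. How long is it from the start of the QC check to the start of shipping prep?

Shipping prep ends at 5:43 PM + 70 min = 6:53 PM.
Stage 2 starts at 6:53 PM − 185 min = 3:48 PM.
Assembly ends at 3:48 PM + 115 min = 5:43 PM.
Stage 2 ends at 5:43 PM − 105 min = 3:58 PM.
The QC check starts at 3:58 PM − 176 min = 1:02 PM.
From 1:02 PM to 5:43 PM is 281 minutes.

281 minutes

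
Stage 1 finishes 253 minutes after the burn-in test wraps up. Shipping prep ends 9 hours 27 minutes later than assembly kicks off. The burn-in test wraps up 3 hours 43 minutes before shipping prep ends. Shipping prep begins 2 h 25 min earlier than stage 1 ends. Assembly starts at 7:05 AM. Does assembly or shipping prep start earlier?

Shipping prep ends at 7:05 AM + 567 min = 4:32 PM.
The burn-in test ends at 4:32 PM − 223 min = 12:49 PM.
Stage 1 ends at 12:49 PM + 253 min = 5:02 PM.
Shipping prep starts at 5:02 PM − 145 min = 2:37 PM.
Assembly starts at 7:05 AM and shipping prep starts at 2:37 PM, so assembly is first.

assembly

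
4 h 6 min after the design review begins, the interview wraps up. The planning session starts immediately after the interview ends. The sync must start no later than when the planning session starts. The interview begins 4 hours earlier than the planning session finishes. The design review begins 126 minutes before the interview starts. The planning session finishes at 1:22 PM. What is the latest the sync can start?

11:22 AM

The interview starts at 1:22 PM − 240 min = 9:22 AM.
The design review starts at 9:22 AM − 126 min = 7:16 AM.
The interview ends at 7:16 AM + 246 min = 11:22 AM.
So the planning session starts at 11:22 AM.
The sync is bounded by the planning session, so the latest it can start is 11:22 AM.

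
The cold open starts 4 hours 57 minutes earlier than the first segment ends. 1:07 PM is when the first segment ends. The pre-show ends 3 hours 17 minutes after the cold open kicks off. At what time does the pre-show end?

The cold open starts at 1:07 PM − 297 min = 8:10 AM.
The pre-show ends at 8:10 AM + 197 min = 11:27 AM.

11:27 AM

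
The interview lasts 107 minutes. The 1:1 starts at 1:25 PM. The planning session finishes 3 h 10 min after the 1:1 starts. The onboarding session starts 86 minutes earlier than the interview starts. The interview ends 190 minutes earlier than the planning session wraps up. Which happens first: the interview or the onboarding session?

the onboarding session

The planning session ends at 1:25 PM + 190 min = 4:35 PM.
The interview ends at 4:35 PM − 190 min = 1:25 PM.
The interview starts at 1:25 PM − 107 min = 11:38 AM.
The onboarding session starts at 11:38 AM − 86 min = 10:12 AM.
The interview starts at 11:38 AM and the onboarding session starts at 10:12 AM, so the onboarding session is first.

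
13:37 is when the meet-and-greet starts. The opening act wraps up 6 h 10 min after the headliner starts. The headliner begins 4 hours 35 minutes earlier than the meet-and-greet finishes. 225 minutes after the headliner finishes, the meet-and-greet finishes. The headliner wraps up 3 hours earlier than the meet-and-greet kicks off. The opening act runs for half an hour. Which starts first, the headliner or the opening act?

The headliner ends at 13:37 − 180 min = 10:37.
The meet-and-greet ends at 10:37 + 225 min = 14:22.
The headliner starts at 14:22 − 275 min = 09:47.
The opening act ends at 09:47 + 370 min = 15:57.
The opening act starts at 15:57 − 30 min = 15:27.
The headliner starts at 09:47 and the opening act starts at 15:27, so the headliner is first.

the headliner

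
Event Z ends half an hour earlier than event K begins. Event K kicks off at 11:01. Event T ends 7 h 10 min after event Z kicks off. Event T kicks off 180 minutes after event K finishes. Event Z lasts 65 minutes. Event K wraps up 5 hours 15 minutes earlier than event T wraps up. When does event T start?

14:21

Event Z ends at 11:01 − 30 min = 10:31.
Event Z starts at 10:31 − 65 min = 09:26.
Event T ends at 09:26 + 430 min = 16:36.
Event K ends at 16:36 − 315 min = 11:21.
Event T starts at 11:21 + 180 min = 14:21.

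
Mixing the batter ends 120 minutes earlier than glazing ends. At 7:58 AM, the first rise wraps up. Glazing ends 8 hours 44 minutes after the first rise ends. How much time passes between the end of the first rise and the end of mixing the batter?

Glazing ends at 7:58 AM + 524 min = 4:42 PM.
Mixing the batter ends at 4:42 PM − 120 min = 2:42 PM.
From 7:58 AM to 2:42 PM is 6 h 44 min.

6 h 44 min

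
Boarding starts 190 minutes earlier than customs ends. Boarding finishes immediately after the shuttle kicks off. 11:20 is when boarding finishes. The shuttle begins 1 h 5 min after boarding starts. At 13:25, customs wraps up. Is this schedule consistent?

Yes

Boarding starts at 13:25 − 190 min = 10:15.
The shuttle starts at 10:15 + 65 min = 11:20.
So boarding ends at 11:20.
That matches the stated 11:20, so the schedule is consistent.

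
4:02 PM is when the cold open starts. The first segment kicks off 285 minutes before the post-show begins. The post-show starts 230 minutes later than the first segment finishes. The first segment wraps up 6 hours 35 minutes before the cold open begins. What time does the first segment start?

8:32 AM

The first segment ends at 4:02 PM − 395 min = 9:27 AM.
The post-show starts at 9:27 AM + 230 min = 1:17 PM.
The first segment starts at 1:17 PM − 285 min = 8:32 AM.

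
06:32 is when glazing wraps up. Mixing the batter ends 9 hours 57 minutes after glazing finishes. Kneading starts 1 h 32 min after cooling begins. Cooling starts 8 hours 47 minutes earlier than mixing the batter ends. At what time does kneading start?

Mixing the batter ends at 06:32 + 597 min = 16:29.
Cooling starts at 16:29 − 527 min = 07:42.
Kneading starts at 07:42 + 92 min = 09:14.

09:14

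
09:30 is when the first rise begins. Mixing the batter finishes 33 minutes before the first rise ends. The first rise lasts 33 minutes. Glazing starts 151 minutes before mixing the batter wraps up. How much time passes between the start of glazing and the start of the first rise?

The first rise ends at 09:30 + 33 min = 10:03.
Mixing the batter ends at 10:03 − 33 min = 09:30.
Glazing starts at 09:30 − 151 min = 06:59.
From 06:59 to 09:30 is 2 h 31 min.

2 h 31 min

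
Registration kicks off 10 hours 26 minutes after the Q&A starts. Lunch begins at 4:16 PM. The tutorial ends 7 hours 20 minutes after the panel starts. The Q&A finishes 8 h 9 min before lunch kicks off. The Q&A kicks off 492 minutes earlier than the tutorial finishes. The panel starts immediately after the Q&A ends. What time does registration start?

5:41 PM

The Q&A ends at 4:16 PM − 489 min = 8:07 AM.
So the panel starts at 8:07 AM.
The tutorial ends at 8:07 AM + 440 min = 3:27 PM.
The Q&A starts at 3:27 PM − 492 min = 7:15 AM.
Registration starts at 7:15 AM + 626 min = 5:41 PM.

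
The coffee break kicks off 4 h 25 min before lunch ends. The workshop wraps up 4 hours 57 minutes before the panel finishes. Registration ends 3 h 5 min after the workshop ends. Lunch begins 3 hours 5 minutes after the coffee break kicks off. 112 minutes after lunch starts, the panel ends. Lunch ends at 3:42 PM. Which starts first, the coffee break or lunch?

The coffee break starts at 3:42 PM − 265 min = 11:17 AM.
Lunch starts at 11:17 AM + 185 min = 2:22 PM.
The coffee break starts at 11:17 AM and lunch starts at 2:22 PM, so the coffee break is first.

the coffee break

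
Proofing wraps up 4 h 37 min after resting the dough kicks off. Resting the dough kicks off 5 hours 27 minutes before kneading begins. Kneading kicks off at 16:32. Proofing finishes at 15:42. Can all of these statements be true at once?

Yes

Resting the dough starts at 16:32 − 327 min = 11:05.
Proofing ends at 11:05 + 277 min = 15:42.
That matches the stated 15:42, so the schedule is consistent.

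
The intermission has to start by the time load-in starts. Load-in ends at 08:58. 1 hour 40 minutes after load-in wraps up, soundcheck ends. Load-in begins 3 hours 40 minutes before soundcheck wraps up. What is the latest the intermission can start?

06:58

Soundcheck ends at 08:58 + 100 min = 10:38.
Load-in starts at 10:38 − 220 min = 06:58.
The intermission is bounded by load-in, so the latest it can start is 06:58.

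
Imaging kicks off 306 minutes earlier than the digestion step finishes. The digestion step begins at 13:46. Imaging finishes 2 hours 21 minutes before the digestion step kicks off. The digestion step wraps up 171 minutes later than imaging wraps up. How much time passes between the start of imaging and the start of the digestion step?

Imaging ends at 13:46 − 141 min = 11:25.
The digestion step ends at 11:25 + 171 min = 14:16.
Imaging starts at 14:16 − 306 min = 09:10.
From 09:10 to 13:46 is 4 hours 36 minutes.

4 hours 36 minutes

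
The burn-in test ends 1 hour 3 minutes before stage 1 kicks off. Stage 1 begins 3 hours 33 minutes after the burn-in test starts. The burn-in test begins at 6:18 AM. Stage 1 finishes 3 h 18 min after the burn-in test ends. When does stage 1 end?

12:06 PM

Stage 1 starts at 6:18 AM + 213 min = 9:51 AM.
The burn-in test ends at 9:51 AM − 63 min = 8:48 AM.
Stage 1 ends at 8:48 AM + 198 min = 12:06 PM.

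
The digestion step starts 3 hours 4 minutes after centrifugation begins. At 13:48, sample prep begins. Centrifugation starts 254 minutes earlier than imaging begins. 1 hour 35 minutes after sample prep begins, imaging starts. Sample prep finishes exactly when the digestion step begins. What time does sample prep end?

14:13

Imaging starts at 13:48 + 95 min = 15:23.
Centrifugation starts at 15:23 − 254 min = 11:09.
The digestion step starts at 11:09 + 184 min = 14:13.
So sample prep ends at 14:13.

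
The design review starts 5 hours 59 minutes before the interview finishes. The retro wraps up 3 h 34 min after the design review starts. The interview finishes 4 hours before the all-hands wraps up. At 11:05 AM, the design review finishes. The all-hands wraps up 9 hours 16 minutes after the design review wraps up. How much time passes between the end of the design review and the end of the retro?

The all-hands ends at 11:05 AM + 556 min = 8:21 PM.
The interview ends at 8:21 PM − 240 min = 4:21 PM.
The design review starts at 4:21 PM − 359 min = 10:22 AM.
The retro ends at 10:22 AM + 214 min = 1:56 PM.
From 11:05 AM to 1:56 PM is 171 minutes.

171 minutes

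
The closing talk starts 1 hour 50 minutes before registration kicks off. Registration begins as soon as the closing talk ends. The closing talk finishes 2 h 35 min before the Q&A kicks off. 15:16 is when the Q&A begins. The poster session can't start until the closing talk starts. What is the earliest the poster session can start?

10:51

The closing talk ends at 15:16 − 155 min = 12:41.
So registration starts at 12:41.
The closing talk starts at 12:41 − 110 min = 10:51.
The poster session is bounded by the closing talk, so the earliest it can start is 10:51.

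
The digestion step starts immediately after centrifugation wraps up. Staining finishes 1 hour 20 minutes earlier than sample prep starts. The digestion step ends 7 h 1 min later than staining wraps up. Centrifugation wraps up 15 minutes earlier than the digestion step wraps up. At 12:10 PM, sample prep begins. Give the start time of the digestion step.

Staining ends at 12:10 PM − 80 min = 10:50 AM.
The digestion step ends at 10:50 AM + 421 min = 5:51 PM.
Centrifugation ends at 5:51 PM − 15 min = 5:36 PM.
So the digestion step starts at 5:36 PM.

5:36 PM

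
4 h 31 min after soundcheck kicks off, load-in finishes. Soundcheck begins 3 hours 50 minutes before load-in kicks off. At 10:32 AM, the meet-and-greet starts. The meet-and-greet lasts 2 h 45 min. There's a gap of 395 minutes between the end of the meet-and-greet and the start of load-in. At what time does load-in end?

8:33 PM

The meet-and-greet ends at 10:32 AM + 165 min = 1:17 PM.
Load-in starts at 1:17 PM + 395 min = 7:52 PM.
Soundcheck starts at 7:52 PM − 230 min = 4:02 PM.
Load-in ends at 4:02 PM + 271 min = 8:33 PM.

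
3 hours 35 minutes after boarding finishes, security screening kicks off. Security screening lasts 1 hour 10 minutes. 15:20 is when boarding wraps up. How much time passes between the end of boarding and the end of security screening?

4 hours 45 minutes

Security screening starts at 15:20 + 215 min = 18:55.
Security screening ends at 18:55 + 70 min = 20:05.
From 15:20 to 20:05 is 4 hours 45 minutes.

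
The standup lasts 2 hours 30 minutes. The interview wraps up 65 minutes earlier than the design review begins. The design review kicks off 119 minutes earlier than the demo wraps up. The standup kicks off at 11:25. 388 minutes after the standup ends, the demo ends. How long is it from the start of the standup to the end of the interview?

5 hours 54 minutes

The standup ends at 11:25 + 150 min = 13:55.
The demo ends at 13:55 + 388 min = 20:23.
The design review starts at 20:23 − 119 min = 18:24.
The interview ends at 18:24 − 65 min = 17:19.
From 11:25 to 17:19 is 5 hours 54 minutes.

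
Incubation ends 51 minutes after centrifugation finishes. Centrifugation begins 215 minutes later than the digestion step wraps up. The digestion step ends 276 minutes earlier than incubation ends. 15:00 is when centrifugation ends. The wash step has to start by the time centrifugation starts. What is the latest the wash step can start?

Incubation ends at 15:00 + 51 min = 15:51.
The digestion step ends at 15:51 − 276 min = 11:15.
Centrifugation starts at 11:15 + 215 min = 14:50.
The wash step is bounded by centrifugation, so the latest it can start is 14:50.

14:50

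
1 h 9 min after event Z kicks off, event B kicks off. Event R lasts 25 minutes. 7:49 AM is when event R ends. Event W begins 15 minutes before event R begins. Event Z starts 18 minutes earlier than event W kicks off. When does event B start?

8:00 AM

Event R starts at 7:49 AM − 25 min = 7:24 AM.
Event W starts at 7:24 AM − 15 min = 7:09 AM.
Event Z starts at 7:09 AM − 18 min = 6:51 AM.
Event B starts at 6:51 AM + 69 min = 8:00 AM.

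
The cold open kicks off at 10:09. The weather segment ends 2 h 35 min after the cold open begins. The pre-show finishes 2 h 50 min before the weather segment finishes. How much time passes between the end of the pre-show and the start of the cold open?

15 minutes

The weather segment ends at 10:09 + 155 min = 12:44.
The pre-show ends at 12:44 − 170 min = 09:54.
From 09:54 to 10:09 is 15 minutes.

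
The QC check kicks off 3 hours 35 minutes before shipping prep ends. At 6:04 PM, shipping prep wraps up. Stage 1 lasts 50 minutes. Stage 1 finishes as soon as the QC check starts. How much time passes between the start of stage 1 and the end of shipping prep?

4 hours 25 minutes

The QC check starts at 6:04 PM − 215 min = 2:29 PM.
So stage 1 ends at 2:29 PM.
Stage 1 starts at 2:29 PM − 50 min = 1:39 PM.
From 1:39 PM to 6:04 PM is 4 hours 25 minutes.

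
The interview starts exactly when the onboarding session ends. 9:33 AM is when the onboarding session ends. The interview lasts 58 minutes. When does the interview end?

The interview starts at 9:33 AM.
The interview ends at 9:33 AM + 58 min = 10:31 AM.

10:31 AM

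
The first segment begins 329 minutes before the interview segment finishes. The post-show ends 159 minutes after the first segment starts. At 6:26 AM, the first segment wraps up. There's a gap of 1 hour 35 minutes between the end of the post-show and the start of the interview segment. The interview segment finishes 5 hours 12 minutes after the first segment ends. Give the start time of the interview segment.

10:23 AM

The interview segment ends at 6:26 AM + 312 min = 11:38 AM.
The first segment starts at 11:38 AM − 329 min = 6:09 AM.
The post-show ends at 6:09 AM + 159 min = 8:48 AM.
The interview segment starts at 8:48 AM + 95 min = 10:23 AM.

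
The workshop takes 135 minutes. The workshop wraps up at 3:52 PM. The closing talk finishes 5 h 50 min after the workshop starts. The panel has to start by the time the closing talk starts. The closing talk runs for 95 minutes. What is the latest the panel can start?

The workshop starts at 3:52 PM − 135 min = 1:37 PM.
The closing talk ends at 1:37 PM + 350 min = 7:27 PM.
The closing talk starts at 7:27 PM − 95 min = 5:52 PM.
The panel is bounded by the closing talk, so the latest it can start is 5:52 PM.

5:52 PM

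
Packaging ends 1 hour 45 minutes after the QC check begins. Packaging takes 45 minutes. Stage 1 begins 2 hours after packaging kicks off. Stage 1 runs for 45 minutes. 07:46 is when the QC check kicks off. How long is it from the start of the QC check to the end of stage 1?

Packaging ends at 07:46 + 105 min = 09:31.
Packaging starts at 09:31 − 45 min = 08:46.
Stage 1 starts at 08:46 + 120 min = 10:46.
Stage 1 ends at 10:46 + 45 min = 11:31.
From 07:46 to 11:31 is 3 h 45 min.

3 h 45 min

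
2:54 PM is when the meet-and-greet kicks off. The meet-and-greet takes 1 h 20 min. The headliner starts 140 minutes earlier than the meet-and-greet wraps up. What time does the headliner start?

1:54 PM

The meet-and-greet ends at 2:54 PM + 80 min = 4:14 PM.
The headliner starts at 4:14 PM − 140 min = 1:54 PM.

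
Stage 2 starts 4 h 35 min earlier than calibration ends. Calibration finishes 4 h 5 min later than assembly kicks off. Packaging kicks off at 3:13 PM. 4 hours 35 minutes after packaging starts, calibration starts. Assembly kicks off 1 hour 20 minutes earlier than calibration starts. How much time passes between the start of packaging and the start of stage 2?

Calibration starts at 3:13 PM + 275 min = 7:48 PM.
Assembly starts at 7:48 PM − 80 min = 6:28 PM.
Calibration ends at 6:28 PM + 245 min = 10:33 PM.
Stage 2 starts at 10:33 PM − 275 min = 5:58 PM.
From 3:13 PM to 5:58 PM is 2 hours 45 minutes.

2 hours 45 minutes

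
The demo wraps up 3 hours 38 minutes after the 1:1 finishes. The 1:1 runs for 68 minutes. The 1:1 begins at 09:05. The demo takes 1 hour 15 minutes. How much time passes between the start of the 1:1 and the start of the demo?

3 hours 31 minutes

The 1:1 ends at 09:05 + 68 min = 10:13.
The demo ends at 10:13 + 218 min = 13:51.
The demo starts at 13:51 − 75 min = 12:36.
From 09:05 to 12:36 is 3 hours 31 minutes.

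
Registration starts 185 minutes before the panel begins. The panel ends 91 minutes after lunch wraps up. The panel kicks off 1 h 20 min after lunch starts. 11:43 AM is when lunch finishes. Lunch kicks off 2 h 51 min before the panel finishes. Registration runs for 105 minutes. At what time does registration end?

The panel ends at 11:43 AM + 91 min = 1:14 PM.
Lunch starts at 1:14 PM − 171 min = 10:23 AM.
The panel starts at 10:23 AM + 80 min = 11:43 AM.
Registration starts at 11:43 AM − 185 min = 8:38 AM.
Registration ends at 8:38 AM + 105 min = 10:23 AM.

10:23 AM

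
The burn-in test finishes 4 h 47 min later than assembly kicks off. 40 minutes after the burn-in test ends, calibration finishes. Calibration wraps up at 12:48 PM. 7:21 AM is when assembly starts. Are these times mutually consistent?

The burn-in test ends at 7:21 AM + 287 min = 12:08 PM.
Calibration ends at 12:08 PM + 40 min = 12:48 PM.
That matches the stated 12:48 PM, so the schedule is consistent.

Yes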